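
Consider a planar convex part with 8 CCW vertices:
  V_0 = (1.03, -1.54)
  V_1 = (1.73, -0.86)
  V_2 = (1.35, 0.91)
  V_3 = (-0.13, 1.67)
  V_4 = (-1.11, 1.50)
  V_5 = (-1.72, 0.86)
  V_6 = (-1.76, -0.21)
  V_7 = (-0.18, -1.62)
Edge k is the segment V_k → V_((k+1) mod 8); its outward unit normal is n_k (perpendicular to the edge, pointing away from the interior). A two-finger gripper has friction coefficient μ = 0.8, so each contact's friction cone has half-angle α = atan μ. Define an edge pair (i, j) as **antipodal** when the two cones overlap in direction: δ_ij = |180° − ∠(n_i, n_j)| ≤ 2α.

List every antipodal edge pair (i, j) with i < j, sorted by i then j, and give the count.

count = 13; pairs: (0,2), (0,3), (0,4), (0,5), (1,4), (1,5), (1,6), (2,5), (2,6), (2,7), (3,6), (3,7), (4,7)

α = atan 0.8 = 38.66°;  2α = 77.32°
n_0 = (+0.6968, -0.7173)
n_1 = (+0.9777, +0.2099)
n_2 = (+0.4568, +0.8896)
n_3 = (-0.1709, +0.9853)
n_4 = (-0.7239, +0.6899)
n_5 = (-0.9993, +0.0374)
n_6 = (-0.6658, -0.7461)
n_7 = (+0.0660, -0.9978)
  (0,1): δ = 122.05°  ·
  (0,2): δ = 71.35°  ✓
  (0,3): δ = 34.33°  ✓
  (0,4): δ = 2.21°  ✓
  (0,5): δ = 43.69°  ✓
  (0,6): δ = 94.08°  ·
  (0,7): δ = 139.61°  ·
  (1,2): δ = 129.30°  ·
  (1,3): δ = 92.28°  ·
  (1,4): δ = 55.74°  ✓
  (1,5): δ = 14.26°  ✓
  (1,6): δ = 36.14°  ✓
  (1,7): δ = 81.67°  ·
  (2,3): δ = 142.98°  ·
  (2,4): δ = 106.44°  ·
  (2,5): δ = 64.96°  ✓
  (2,6): δ = 14.56°  ✓
  (2,7): δ = 30.96°  ✓
  (3,4): δ = 143.47°  ·
  (3,5): δ = 101.98°  ·
  (3,6): δ = 51.59°  ✓
  (3,7): δ = 6.06°  ✓
  (4,5): δ = 138.52°  ·
  (4,6): δ = 88.12°  ·
  (4,7): δ = 42.59°  ✓
  (5,6): δ = 129.60°  ·
  (5,7): δ = 84.08°  ·
  (6,7): δ = 134.47°  ·
antipodal pairs: 13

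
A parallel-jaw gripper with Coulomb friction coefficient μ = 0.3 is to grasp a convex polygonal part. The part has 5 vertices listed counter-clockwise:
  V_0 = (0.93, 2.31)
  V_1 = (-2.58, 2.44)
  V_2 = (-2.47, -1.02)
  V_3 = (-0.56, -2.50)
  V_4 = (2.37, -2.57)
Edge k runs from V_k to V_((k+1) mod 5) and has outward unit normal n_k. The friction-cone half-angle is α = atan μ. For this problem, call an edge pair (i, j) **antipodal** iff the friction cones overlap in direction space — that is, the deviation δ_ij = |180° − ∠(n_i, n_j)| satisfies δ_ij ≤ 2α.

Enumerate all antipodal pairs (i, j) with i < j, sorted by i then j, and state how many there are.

count = 2; pairs: (0,3), (1,4)

α = atan 0.3 = 16.70°;  2α = 33.40°
n_0 = (+0.0370, +0.9993)
n_1 = (-0.9995, -0.0318)
n_2 = (-0.6125, -0.7905)
n_3 = (-0.0239, -0.9997)
n_4 = (+0.9591, +0.2830)
  (0,1): δ = 86.06°  ·
  (0,2): δ = 35.65°  ·
  (0,3): δ = 0.75°  ✓
  (0,4): δ = 108.56°  ·
  (1,2): δ = 129.59°  ·
  (1,3): δ = 93.19°  ·
  (1,4): δ = 14.62°  ✓
  (2,3): δ = 143.60°  ·
  (2,4): δ = 35.79°  ·
  (3,4): δ = 72.19°  ·
antipodal pairs: 2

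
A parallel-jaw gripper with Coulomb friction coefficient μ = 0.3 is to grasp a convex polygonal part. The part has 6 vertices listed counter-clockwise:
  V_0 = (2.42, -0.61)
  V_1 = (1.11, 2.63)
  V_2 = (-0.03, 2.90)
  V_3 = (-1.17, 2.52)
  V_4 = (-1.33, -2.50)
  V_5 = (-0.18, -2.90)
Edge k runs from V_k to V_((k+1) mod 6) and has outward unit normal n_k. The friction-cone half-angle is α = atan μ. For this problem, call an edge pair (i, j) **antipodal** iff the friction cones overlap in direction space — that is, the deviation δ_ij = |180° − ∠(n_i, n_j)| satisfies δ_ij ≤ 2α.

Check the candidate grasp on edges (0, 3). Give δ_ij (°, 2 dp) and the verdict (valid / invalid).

δ = 23.84°, valid

α = atan 0.3 = 16.70°;  2α = 33.40°
edge 0: e_0 = (-1.31, +3.24);  n_0 = (+0.9271, +0.3748)
edge 3: e_3 = (-0.16, -5.02);  n_3 = (-0.9995, +0.0319)
∠(n_0, n_3) = 156.16°
δ = |180° − 156.16°| = 23.84°
23.84° ≤ 2α = 33.40°  →  valid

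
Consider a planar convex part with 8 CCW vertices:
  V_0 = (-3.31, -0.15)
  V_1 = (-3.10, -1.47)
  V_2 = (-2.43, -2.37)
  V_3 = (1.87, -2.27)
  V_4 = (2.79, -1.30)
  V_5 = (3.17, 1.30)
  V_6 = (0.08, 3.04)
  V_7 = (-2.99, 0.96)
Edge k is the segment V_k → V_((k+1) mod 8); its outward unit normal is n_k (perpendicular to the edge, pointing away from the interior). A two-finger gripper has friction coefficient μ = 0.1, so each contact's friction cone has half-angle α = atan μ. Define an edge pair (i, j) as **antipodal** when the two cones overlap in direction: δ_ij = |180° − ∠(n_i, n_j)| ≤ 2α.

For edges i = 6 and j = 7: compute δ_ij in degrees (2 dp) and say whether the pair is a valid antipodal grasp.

α = atan 0.1 = 5.71°;  2α = 11.42°
edge 6: e_6 = (-3.07, -2.08);  n_6 = (-0.5609, +0.8279)
edge 7: e_7 = (-0.32, -1.11);  n_7 = (-0.9609, +0.2770)
∠(n_6, n_7) = 39.80°
δ = |180° − 39.80°| = 140.20°
140.20° > 2α = 11.42°  →  invalid

δ = 140.20°, invalid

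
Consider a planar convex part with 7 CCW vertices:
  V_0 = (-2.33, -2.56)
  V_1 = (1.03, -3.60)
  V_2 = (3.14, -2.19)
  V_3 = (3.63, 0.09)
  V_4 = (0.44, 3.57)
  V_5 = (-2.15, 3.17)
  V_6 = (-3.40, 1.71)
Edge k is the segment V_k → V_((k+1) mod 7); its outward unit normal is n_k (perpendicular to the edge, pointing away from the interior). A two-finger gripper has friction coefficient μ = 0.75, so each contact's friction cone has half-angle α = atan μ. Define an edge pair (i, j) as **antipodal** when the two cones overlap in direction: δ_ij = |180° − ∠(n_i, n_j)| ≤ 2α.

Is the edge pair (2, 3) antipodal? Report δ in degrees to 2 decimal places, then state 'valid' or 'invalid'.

δ = 125.36°, invalid

α = atan 0.75 = 36.87°;  2α = 73.74°
edge 2: e_2 = (+0.49, +2.28);  n_2 = (+0.9777, -0.2101)
edge 3: e_3 = (-3.19, +3.48);  n_3 = (+0.7372, +0.6757)
∠(n_2, n_3) = 54.64°
δ = |180° − 54.64°| = 125.36°
125.36° > 2α = 73.74°  →  invalid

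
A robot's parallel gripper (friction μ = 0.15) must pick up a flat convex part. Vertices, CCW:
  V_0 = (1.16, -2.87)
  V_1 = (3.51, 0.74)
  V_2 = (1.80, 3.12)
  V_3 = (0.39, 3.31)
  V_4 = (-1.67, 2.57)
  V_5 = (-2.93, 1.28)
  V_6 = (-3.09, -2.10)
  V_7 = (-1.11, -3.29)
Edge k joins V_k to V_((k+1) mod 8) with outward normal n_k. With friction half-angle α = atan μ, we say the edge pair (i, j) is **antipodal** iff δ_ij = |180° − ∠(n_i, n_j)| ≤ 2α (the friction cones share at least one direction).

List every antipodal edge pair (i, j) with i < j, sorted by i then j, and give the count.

count = 2; pairs: (0,4), (3,7)

α = atan 0.15 = 8.53°;  2α = 17.06°
n_0 = (+0.8381, -0.5456)
n_1 = (+0.8121, +0.5835)
n_2 = (+0.1335, +0.9910)
n_3 = (-0.3381, +0.9411)
n_4 = (-0.7154, +0.6987)
n_5 = (-0.9989, +0.0473)
n_6 = (-0.5151, -0.8571)
n_7 = (+0.1819, -0.9833)
  (0,1): δ = 111.24°  ·
  (0,2): δ = 64.61°  ·
  (0,3): δ = 37.18°  ·
  (0,4): δ = 11.26°  ✓
  (0,5): δ = 30.35°  ·
  (0,6): δ = 92.06°  ·
  (0,7): δ = 133.55°  ·
  (1,2): δ = 133.37°  ·
  (1,3): δ = 105.94°  ·
  (1,4): δ = 80.02°  ·
  (1,5): δ = 38.41°  ·
  (1,6): δ = 23.30°  ·
  (1,7): δ = 64.79°  ·
  (2,3): δ = 152.57°  ·
  (2,4): δ = 126.65°  ·
  (2,5): δ = 85.04°  ·
  (2,6): δ = 23.33°  ·
  (2,7): δ = 18.16°  ·
  (3,4): δ = 154.09°  ·
  (3,5): δ = 112.47°  ·
  (3,6): δ = 50.77°  ·
  (3,7): δ = 9.28°  ✓
  (4,5): δ = 138.38°  ·
  (4,6): δ = 76.68°  ·
  (4,7): δ = 35.19°  ·
  (5,6): δ = 118.30°  ·
  (5,7): δ = 76.81°  ·
  (6,7): δ = 138.51°  ·
antipodal pairs: 2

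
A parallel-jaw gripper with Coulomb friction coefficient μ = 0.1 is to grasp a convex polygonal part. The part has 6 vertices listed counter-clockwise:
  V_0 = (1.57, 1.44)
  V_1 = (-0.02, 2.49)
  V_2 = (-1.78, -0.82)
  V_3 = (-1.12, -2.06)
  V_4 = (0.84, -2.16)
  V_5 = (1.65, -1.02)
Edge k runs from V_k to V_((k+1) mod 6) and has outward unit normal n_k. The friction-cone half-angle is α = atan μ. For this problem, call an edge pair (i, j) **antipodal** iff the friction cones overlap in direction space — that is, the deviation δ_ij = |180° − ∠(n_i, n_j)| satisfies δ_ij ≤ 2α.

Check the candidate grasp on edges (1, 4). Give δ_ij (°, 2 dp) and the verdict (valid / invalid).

α = atan 0.1 = 5.71°;  2α = 11.42°
edge 1: e_1 = (-1.76, -3.31);  n_1 = (-0.8829, +0.4695)
edge 4: e_4 = (+0.81, +1.14);  n_4 = (+0.8152, -0.5792)
∠(n_1, n_4) = 172.61°
δ = |180° − 172.61°| = 7.39°
7.39° ≤ 2α = 11.42°  →  valid

δ = 7.39°, valid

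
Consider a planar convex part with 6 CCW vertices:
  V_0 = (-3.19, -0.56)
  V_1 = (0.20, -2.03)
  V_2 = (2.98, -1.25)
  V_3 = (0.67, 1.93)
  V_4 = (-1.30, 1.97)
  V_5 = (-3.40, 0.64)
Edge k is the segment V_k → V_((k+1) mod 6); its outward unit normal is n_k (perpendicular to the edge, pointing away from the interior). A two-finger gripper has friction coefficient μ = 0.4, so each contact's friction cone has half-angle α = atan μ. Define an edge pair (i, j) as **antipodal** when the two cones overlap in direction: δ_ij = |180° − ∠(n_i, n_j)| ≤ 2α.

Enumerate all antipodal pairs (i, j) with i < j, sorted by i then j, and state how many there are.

α = atan 0.4 = 21.80°;  2α = 43.60°
n_0 = (-0.3978, -0.9175)
n_1 = (+0.2701, -0.9628)
n_2 = (+0.8091, +0.5877)
n_3 = (+0.0203, +0.9998)
n_4 = (-0.5351, +0.8448)
n_5 = (-0.9850, -0.1724)
  (0,1): δ = 140.88°  ·
  (0,2): δ = 30.56°  ✓
  (0,3): δ = 22.28°  ✓
  (0,4): δ = 55.79°  ·
  (0,5): δ = 123.37°  ·
  (1,2): δ = 69.68°  ·
  (1,3): δ = 16.84°  ✓
  (1,4): δ = 16.67°  ✓
  (1,5): δ = 84.25°  ·
  (2,3): δ = 127.16°  ·
  (2,4): δ = 93.65°  ·
  (2,5): δ = 26.07°  ✓
  (3,4): δ = 146.49°  ·
  (3,5): δ = 78.91°  ·
  (4,5): δ = 112.42°  ·
antipodal pairs: 5

count = 5; pairs: (0,2), (0,3), (1,3), (1,4), (2,5)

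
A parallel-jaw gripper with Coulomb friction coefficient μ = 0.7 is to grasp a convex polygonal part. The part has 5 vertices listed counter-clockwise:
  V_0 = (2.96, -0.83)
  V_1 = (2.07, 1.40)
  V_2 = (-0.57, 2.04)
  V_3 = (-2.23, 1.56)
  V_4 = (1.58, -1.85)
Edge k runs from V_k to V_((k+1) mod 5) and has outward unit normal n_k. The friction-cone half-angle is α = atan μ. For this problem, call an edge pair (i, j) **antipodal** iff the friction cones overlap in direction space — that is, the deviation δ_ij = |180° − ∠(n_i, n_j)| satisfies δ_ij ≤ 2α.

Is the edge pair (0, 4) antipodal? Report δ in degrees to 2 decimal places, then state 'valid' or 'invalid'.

α = atan 0.7 = 34.99°;  2α = 69.98°
edge 0: e_0 = (-0.89, +2.23);  n_0 = (+0.9288, +0.3707)
edge 4: e_4 = (+1.38, +1.02);  n_4 = (+0.5944, -0.8042)
∠(n_0, n_4) = 75.29°
δ = |180° − 75.29°| = 104.71°
104.71° > 2α = 69.98°  →  invalid

δ = 104.71°, invalid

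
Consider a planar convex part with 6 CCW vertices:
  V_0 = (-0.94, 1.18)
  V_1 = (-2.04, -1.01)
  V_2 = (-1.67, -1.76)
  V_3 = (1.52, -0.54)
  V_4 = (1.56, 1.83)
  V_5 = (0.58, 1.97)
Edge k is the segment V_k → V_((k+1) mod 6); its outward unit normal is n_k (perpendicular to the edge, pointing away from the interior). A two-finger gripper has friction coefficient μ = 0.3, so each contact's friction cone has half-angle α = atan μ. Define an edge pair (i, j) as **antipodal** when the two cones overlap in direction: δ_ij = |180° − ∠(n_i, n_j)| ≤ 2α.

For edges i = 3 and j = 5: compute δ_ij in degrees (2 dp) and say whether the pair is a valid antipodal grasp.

α = atan 0.3 = 16.70°;  2α = 33.40°
edge 3: e_3 = (+0.04, +2.37);  n_3 = (+0.9999, -0.0169)
edge 5: e_5 = (-1.52, -0.79);  n_5 = (-0.4612, +0.8873)
∠(n_3, n_5) = 118.43°
δ = |180° − 118.43°| = 61.57°
61.57° > 2α = 33.40°  →  invalid

δ = 61.57°, invalid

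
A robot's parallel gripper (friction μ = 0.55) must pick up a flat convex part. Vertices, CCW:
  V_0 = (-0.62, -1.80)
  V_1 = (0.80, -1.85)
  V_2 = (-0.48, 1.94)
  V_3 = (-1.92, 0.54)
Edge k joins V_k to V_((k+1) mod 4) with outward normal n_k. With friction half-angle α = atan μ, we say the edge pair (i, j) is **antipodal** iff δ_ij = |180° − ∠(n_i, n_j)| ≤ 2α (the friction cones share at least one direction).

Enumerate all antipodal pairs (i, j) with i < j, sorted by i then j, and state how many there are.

α = atan 0.55 = 28.81°;  2α = 57.62°
n_0 = (-0.0352, -0.9994)
n_1 = (+0.9474, +0.3200)
n_2 = (-0.6971, +0.7170)
n_3 = (-0.8742, -0.4856)
  (0,1): δ = 69.32°  ·
  (0,2): δ = 46.21°  ✓
  (0,3): δ = 121.07°  ·
  (1,2): δ = 64.47°  ·
  (1,3): δ = 10.39°  ✓
  (2,3): δ = 105.14°  ·
antipodal pairs: 2

count = 2; pairs: (0,2), (1,3)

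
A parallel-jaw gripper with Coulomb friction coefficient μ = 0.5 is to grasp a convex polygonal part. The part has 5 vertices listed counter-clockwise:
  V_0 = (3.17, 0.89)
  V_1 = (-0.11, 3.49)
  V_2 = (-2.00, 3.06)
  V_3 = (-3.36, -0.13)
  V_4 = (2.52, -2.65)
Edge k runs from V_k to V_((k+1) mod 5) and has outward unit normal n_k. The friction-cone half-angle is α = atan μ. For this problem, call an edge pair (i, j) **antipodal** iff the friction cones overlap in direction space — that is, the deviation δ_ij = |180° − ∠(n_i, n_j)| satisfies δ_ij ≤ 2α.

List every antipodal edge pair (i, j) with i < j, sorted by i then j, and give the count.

count = 3; pairs: (0,3), (1,3), (2,4)

α = atan 0.5 = 26.57°;  2α = 53.13°
n_0 = (+0.6212, +0.7837)
n_1 = (-0.2218, +0.9751)
n_2 = (-0.9199, +0.3922)
n_3 = (-0.3939, -0.9191)
n_4 = (+0.9836, -0.1806)
  (0,1): δ = 128.78°  ·
  (0,2): δ = 74.69°  ·
  (0,3): δ = 15.20°  ✓
  (0,4): δ = 118.00°  ·
  (1,2): δ = 125.91°  ·
  (1,3): δ = 36.02°  ✓
  (1,4): δ = 66.78°  ·
  (2,3): δ = 90.11°  ·
  (2,4): δ = 12.69°  ✓
  (3,4): δ = 77.21°  ·
antipodal pairs: 3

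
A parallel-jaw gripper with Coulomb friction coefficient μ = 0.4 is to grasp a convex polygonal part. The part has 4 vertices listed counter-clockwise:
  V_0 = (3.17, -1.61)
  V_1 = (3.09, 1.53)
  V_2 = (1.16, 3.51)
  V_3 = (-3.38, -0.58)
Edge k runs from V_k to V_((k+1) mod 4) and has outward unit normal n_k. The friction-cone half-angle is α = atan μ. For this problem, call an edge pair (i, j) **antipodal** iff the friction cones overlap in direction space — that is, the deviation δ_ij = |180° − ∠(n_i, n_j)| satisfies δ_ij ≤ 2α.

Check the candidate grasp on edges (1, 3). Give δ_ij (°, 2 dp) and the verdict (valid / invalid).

δ = 36.80°, valid

α = atan 0.4 = 21.80°;  2α = 43.60°
edge 1: e_1 = (-1.93, +1.98);  n_1 = (+0.7161, +0.6980)
edge 3: e_3 = (+6.55, -1.03);  n_3 = (-0.1553, -0.9879)
∠(n_1, n_3) = 143.20°
δ = |180° − 143.20°| = 36.80°
36.80° ≤ 2α = 43.60°  →  valid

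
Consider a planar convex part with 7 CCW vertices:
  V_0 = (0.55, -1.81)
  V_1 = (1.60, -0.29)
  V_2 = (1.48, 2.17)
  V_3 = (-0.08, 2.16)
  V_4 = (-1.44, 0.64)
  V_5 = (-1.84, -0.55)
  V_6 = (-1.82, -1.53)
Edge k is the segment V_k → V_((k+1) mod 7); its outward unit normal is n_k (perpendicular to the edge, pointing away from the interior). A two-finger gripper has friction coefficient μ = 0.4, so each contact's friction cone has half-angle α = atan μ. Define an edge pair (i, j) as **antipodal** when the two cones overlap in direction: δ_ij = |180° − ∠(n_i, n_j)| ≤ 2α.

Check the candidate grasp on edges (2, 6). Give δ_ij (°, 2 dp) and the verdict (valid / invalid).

α = atan 0.4 = 21.80°;  2α = 43.60°
edge 2: e_2 = (-1.56, -0.01);  n_2 = (-0.0064, +1.0000)
edge 6: e_6 = (+2.37, -0.28);  n_6 = (-0.1173, -0.9931)
∠(n_2, n_6) = 172.89°
δ = |180° − 172.89°| = 7.11°
7.11° ≤ 2α = 43.60°  →  valid

δ = 7.11°, valid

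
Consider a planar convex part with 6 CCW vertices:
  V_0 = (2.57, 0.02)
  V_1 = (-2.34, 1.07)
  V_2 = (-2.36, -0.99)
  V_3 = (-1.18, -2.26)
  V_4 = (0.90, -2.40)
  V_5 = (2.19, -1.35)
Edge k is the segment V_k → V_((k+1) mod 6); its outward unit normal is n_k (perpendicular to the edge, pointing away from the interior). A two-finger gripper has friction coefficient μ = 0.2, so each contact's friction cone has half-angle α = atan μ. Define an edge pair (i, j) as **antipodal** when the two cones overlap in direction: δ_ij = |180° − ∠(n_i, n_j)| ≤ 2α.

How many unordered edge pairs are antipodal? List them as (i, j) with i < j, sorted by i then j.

count = 2; pairs: (0,3), (1,5)

α = atan 0.2 = 11.31°;  2α = 22.62°
n_0 = (+0.2091, +0.9779)
n_1 = (-1.0000, +0.0097)
n_2 = (-0.7326, -0.6807)
n_3 = (-0.0672, -0.9977)
n_4 = (+0.6313, -0.7756)
n_5 = (+0.9636, -0.2673)
  (0,1): δ = 78.49°  ·
  (0,2): δ = 35.03°  ·
  (0,3): δ = 8.22°  ✓
  (0,4): δ = 51.21°  ·
  (0,5): δ = 86.57°  ·
  (1,2): δ = 136.55°  ·
  (1,3): δ = 93.29°  ·
  (1,4): δ = 50.30°  ·
  (1,5): δ = 14.95°  ✓
  (2,3): δ = 136.75°  ·
  (2,4): δ = 93.75°  ·
  (2,5): δ = 58.40°  ·
  (3,4): δ = 137.01°  ·
  (3,5): δ = 101.65°  ·
  (4,5): δ = 144.65°  ·
antipodal pairs: 2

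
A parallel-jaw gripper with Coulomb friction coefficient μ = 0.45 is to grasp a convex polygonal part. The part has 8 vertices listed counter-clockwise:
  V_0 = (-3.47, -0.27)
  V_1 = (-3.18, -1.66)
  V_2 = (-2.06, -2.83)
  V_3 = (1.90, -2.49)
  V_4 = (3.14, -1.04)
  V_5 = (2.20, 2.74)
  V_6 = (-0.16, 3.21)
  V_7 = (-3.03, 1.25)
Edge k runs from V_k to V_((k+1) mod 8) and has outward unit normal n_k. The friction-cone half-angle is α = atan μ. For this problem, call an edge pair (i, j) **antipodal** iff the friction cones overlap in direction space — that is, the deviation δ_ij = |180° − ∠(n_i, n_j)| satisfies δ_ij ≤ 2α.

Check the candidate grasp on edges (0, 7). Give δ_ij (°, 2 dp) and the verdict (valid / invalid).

α = atan 0.45 = 24.23°;  2α = 48.46°
edge 0: e_0 = (+0.29, -1.39);  n_0 = (-0.9789, -0.2042)
edge 7: e_7 = (-0.44, -1.52);  n_7 = (-0.9606, +0.2781)
∠(n_0, n_7) = 27.93°
δ = |180° − 27.93°| = 152.07°
152.07° > 2α = 48.46°  →  invalid

δ = 152.07°, invalid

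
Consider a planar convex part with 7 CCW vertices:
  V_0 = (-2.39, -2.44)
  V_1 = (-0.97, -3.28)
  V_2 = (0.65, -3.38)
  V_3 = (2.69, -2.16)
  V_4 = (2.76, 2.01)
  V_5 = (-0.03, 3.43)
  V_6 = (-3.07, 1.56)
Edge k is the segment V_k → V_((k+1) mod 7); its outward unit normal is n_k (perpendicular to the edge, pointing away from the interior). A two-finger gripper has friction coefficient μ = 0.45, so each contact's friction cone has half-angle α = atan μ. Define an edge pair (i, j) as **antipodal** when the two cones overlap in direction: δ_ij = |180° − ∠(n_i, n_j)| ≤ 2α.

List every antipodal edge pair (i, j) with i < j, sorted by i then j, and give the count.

α = atan 0.45 = 24.23°;  2α = 48.46°
n_0 = (-0.5091, -0.8607)
n_1 = (-0.0616, -0.9981)
n_2 = (+0.5133, -0.8582)
n_3 = (+0.9999, -0.0168)
n_4 = (+0.4536, +0.8912)
n_5 = (-0.5239, +0.8518)
n_6 = (-0.9859, -0.1676)
  (0,1): δ = 152.93°  ·
  (0,2): δ = 118.51°  ·
  (0,3): δ = 60.36°  ·
  (0,4): δ = 3.63°  ✓
  (0,5): δ = 62.20°  ·
  (0,6): δ = 130.25°  ·
  (1,2): δ = 145.59°  ·
  (1,3): δ = 87.43°  ·
  (1,4): δ = 23.44°  ✓
  (1,5): δ = 35.13°  ✓
  (1,6): δ = 103.18°  ·
  (2,3): δ = 121.84°  ·
  (2,4): δ = 57.86°  ·
  (2,5): δ = 0.72°  ✓
  (2,6): δ = 68.77°  ·
  (3,4): δ = 116.01°  ·
  (3,5): δ = 57.44°  ·
  (3,6): δ = 10.61°  ✓
  (4,5): δ = 121.43°  ·
  (4,6): δ = 53.38°  ·
  (5,6): δ = 111.95°  ·
antipodal pairs: 5

count = 5; pairs: (0,4), (1,4), (1,5), (2,5), (3,6)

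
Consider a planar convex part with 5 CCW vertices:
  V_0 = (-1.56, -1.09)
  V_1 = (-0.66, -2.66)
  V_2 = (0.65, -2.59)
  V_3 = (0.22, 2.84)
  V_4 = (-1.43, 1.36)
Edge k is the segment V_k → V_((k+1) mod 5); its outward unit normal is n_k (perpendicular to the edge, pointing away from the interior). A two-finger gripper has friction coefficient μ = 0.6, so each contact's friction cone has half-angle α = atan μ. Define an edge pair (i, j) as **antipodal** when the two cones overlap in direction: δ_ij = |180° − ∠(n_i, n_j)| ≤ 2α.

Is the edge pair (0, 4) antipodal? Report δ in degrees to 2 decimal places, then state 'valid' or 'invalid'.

α = atan 0.6 = 30.96°;  2α = 61.93°
edge 0: e_0 = (+0.90, -1.57);  n_0 = (-0.8676, -0.4973)
edge 4: e_4 = (-0.13, -2.45);  n_4 = (-0.9986, +0.0530)
∠(n_0, n_4) = 32.86°
δ = |180° − 32.86°| = 147.14°
147.14° > 2α = 61.93°  →  invalid

δ = 147.14°, invalid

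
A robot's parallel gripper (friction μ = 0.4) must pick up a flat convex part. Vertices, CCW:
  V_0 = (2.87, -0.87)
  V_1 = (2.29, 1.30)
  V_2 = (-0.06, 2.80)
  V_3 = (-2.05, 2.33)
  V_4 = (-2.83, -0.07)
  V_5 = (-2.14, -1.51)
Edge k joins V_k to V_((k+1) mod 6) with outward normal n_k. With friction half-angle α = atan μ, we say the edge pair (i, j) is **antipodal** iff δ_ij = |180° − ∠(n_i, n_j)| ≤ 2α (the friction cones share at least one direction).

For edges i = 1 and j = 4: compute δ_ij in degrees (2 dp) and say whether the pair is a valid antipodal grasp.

δ = 31.85°, valid

α = atan 0.4 = 21.80°;  2α = 43.60°
edge 1: e_1 = (-2.35, +1.50);  n_1 = (+0.5380, +0.8429)
edge 4: e_4 = (+0.69, -1.44);  n_4 = (-0.9018, -0.4321)
∠(n_1, n_4) = 148.15°
δ = |180° − 148.15°| = 31.85°
31.85° ≤ 2α = 43.60°  →  valid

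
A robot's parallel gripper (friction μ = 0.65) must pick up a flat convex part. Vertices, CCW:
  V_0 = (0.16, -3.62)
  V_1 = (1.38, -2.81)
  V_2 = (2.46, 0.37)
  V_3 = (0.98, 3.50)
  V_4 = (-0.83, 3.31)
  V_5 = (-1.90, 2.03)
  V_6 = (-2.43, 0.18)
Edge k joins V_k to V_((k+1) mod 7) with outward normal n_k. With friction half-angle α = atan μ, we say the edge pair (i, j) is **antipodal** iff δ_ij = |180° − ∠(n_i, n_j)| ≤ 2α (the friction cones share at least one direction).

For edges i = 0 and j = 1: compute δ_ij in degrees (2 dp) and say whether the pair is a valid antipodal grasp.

δ = 142.34°, invalid

α = atan 0.65 = 33.02°;  2α = 66.05°
edge 0: e_0 = (+1.22, +0.81);  n_0 = (+0.5531, -0.8331)
edge 1: e_1 = (+1.08, +3.18);  n_1 = (+0.9469, -0.3216)
∠(n_0, n_1) = 37.66°
δ = |180° − 37.66°| = 142.34°
142.34° > 2α = 66.05°  →  invalid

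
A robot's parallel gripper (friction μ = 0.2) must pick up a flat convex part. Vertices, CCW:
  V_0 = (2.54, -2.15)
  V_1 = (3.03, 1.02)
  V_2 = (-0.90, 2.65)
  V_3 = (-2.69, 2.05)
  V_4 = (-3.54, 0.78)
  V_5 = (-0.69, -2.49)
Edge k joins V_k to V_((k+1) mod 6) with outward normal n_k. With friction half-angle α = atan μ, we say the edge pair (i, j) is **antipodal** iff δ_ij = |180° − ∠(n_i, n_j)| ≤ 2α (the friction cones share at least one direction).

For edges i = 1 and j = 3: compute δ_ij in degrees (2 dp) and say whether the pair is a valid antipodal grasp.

δ = 101.27°, invalid

α = atan 0.2 = 11.31°;  2α = 22.62°
edge 1: e_1 = (-3.93, +1.63);  n_1 = (+0.3831, +0.9237)
edge 3: e_3 = (-0.85, -1.27);  n_3 = (-0.8310, +0.5562)
∠(n_1, n_3) = 78.73°
δ = |180° − 78.73°| = 101.27°
101.27° > 2α = 22.62°  →  invalid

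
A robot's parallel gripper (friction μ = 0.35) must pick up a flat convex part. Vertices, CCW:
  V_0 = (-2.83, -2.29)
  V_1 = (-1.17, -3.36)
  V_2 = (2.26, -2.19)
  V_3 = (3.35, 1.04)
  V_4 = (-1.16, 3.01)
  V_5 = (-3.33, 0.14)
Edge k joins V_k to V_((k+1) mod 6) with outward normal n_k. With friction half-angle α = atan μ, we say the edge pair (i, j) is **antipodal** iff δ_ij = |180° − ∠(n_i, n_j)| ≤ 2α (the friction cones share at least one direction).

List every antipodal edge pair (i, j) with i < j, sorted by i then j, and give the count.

α = atan 0.35 = 19.29°;  2α = 38.58°
n_0 = (-0.5418, -0.8405)
n_1 = (+0.3228, -0.9465)
n_2 = (+0.9475, -0.3197)
n_3 = (+0.4003, +0.9164)
n_4 = (-0.7977, +0.6031)
n_5 = (-0.9795, -0.2015)
  (0,1): δ = 128.36°  ·
  (0,2): δ = 75.84°  ·
  (0,3): δ = 9.21°  ✓
  (0,4): δ = 85.71°  ·
  (0,5): δ = 134.43°  ·
  (1,2): δ = 127.48°  ·
  (1,3): δ = 42.43°  ·
  (1,4): δ = 34.07°  ✓
  (1,5): δ = 82.79°  ·
  (2,3): δ = 94.95°  ·
  (2,4): δ = 18.45°  ✓
  (2,5): δ = 30.27°  ✓
  (3,4): δ = 103.50°  ·
  (3,5): δ = 54.78°  ·
  (4,5): δ = 131.28°  ·
antipodal pairs: 4

count = 4; pairs: (0,3), (1,4), (2,4), (2,5)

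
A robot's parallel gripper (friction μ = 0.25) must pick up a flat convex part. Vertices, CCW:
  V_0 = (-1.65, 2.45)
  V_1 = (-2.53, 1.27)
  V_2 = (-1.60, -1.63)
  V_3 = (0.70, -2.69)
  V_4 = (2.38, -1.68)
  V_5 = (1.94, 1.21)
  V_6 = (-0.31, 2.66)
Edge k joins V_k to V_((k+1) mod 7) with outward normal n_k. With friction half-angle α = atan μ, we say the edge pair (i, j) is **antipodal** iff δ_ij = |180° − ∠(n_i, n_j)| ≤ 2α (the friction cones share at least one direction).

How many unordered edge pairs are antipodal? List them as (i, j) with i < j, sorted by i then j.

count = 4; pairs: (0,3), (1,4), (2,5), (3,6)

α = atan 0.25 = 14.04°;  2α = 28.07°
n_0 = (-0.8016, +0.5978)
n_1 = (-0.9522, -0.3054)
n_2 = (-0.4186, -0.9082)
n_3 = (+0.5152, -0.8570)
n_4 = (+0.9886, +0.1505)
n_5 = (+0.5417, +0.8406)
n_6 = (-0.1548, +0.9879)
  (0,1): δ = 125.51°  ·
  (0,2): δ = 78.03°  ·
  (0,3): δ = 22.27°  ✓
  (0,4): δ = 45.37°  ·
  (0,5): δ = 93.91°  ·
  (0,6): δ = 135.62°  ·
  (1,2): δ = 132.52°  ·
  (1,3): δ = 76.77°  ·
  (1,4): δ = 9.12°  ✓
  (1,5): δ = 39.42°  ·
  (1,6): δ = 81.13°  ·
  (2,3): δ = 124.24°  ·
  (2,4): δ = 56.60°  ·
  (2,5): δ = 8.06°  ✓
  (2,6): δ = 33.65°  ·
  (3,4): δ = 112.36°  ·
  (3,5): δ = 63.81°  ·
  (3,6): δ = 22.11°  ✓
  (4,5): δ = 131.46°  ·
  (4,6): δ = 89.75°  ·
  (5,6): δ = 138.29°  ·
antipodal pairs: 4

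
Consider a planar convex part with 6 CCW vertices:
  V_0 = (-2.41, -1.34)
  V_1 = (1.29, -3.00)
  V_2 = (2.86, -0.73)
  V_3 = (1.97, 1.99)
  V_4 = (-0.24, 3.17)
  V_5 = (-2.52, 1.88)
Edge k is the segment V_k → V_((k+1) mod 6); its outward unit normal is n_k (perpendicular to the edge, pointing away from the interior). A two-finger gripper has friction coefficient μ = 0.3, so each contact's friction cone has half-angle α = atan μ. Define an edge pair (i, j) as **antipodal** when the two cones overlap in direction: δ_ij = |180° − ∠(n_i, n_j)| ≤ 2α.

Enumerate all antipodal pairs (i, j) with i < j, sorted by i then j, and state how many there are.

α = atan 0.3 = 16.70°;  2α = 33.40°
n_0 = (-0.4093, -0.9124)
n_1 = (+0.8225, -0.5688)
n_2 = (+0.9504, +0.3110)
n_3 = (+0.4710, +0.8821)
n_4 = (-0.4924, +0.8703)
n_5 = (-0.9994, -0.0341)
  (0,1): δ = 100.51°  ·
  (0,2): δ = 47.72°  ·
  (0,3): δ = 3.94°  ✓
  (0,4): δ = 53.66°  ·
  (0,5): δ = 116.12°  ·
  (1,2): δ = 127.21°  ·
  (1,3): δ = 83.43°  ·
  (1,4): δ = 25.83°  ✓
  (1,5): δ = 36.63°  ·
  (2,3): δ = 136.22°  ·
  (2,4): δ = 78.62°  ·
  (2,5): δ = 16.16°  ✓
  (3,4): δ = 122.40°  ·
  (3,5): δ = 59.94°  ·
  (4,5): δ = 117.54°  ·
antipodal pairs: 3

count = 3; pairs: (0,3), (1,4), (2,5)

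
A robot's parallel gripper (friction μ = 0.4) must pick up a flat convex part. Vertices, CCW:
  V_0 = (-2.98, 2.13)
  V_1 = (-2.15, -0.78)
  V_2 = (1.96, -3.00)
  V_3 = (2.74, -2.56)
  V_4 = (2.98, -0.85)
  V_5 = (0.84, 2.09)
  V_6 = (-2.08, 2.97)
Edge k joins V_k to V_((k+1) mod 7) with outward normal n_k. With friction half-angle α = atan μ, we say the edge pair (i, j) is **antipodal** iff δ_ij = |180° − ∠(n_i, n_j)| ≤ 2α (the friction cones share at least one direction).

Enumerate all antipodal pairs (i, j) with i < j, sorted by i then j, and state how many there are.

count = 6; pairs: (0,3), (0,4), (1,4), (1,5), (2,6), (3,6)

α = atan 0.4 = 21.80°;  2α = 43.60°
n_0 = (-0.9616, -0.2743)
n_1 = (-0.4752, -0.8799)
n_2 = (+0.4913, -0.8710)
n_3 = (+0.9903, -0.1390)
n_4 = (+0.8085, +0.5885)
n_5 = (+0.2886, +0.9575)
n_6 = (-0.6823, +0.7311)
  (0,1): δ = 134.29°  ·
  (0,2): δ = 76.49°  ·
  (0,3): δ = 23.91°  ✓
  (0,4): δ = 20.13°  ✓
  (0,5): δ = 57.31°  ·
  (0,6): δ = 117.11°  ·
  (1,2): δ = 122.20°  ·
  (1,3): δ = 69.61°  ·
  (1,4): δ = 25.57°  ✓
  (1,5): δ = 11.60°  ✓
  (1,6): δ = 71.40°  ·
  (2,3): δ = 127.42°  ·
  (2,4): δ = 83.38°  ·
  (2,5): δ = 46.20°  ·
  (2,6): δ = 13.60°  ✓
  (3,4): δ = 135.96°  ·
  (3,5): δ = 98.78°  ·
  (3,6): δ = 38.99°  ✓
  (4,5): δ = 142.82°  ·
  (4,6): δ = 83.03°  ·
  (5,6): δ = 120.20°  ·
antipodal pairs: 6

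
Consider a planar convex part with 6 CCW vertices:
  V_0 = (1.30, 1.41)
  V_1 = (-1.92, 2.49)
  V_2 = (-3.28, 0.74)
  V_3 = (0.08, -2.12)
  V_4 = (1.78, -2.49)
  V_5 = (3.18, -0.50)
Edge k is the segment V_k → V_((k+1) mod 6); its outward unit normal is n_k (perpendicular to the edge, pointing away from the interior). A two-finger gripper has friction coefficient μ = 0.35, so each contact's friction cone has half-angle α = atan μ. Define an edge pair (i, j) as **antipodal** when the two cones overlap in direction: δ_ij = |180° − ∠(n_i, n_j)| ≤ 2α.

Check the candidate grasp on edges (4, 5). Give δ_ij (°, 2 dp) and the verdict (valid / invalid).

α = atan 0.35 = 19.29°;  2α = 38.58°
edge 4: e_4 = (+1.40, +1.99);  n_4 = (+0.8179, -0.5754)
edge 5: e_5 = (-1.88, +1.91);  n_5 = (+0.7127, +0.7015)
∠(n_4, n_5) = 79.67°
δ = |180° − 79.67°| = 100.33°
100.33° > 2α = 38.58°  →  invalid

δ = 100.33°, invalid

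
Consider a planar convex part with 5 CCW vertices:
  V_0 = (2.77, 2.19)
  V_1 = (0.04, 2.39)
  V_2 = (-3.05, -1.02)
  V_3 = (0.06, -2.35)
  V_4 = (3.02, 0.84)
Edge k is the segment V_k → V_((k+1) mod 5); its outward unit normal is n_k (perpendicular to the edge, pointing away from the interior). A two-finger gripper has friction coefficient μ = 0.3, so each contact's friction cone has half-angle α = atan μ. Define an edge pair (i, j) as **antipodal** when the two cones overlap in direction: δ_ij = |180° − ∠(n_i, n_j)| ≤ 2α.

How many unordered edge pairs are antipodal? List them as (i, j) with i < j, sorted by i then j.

count = 2; pairs: (0,2), (1,3)

α = atan 0.3 = 16.70°;  2α = 33.40°
n_0 = (+0.0731, +0.9973)
n_1 = (-0.7410, +0.6715)
n_2 = (-0.3932, -0.9195)
n_3 = (+0.7330, -0.6802)
n_4 = (+0.9833, +0.1821)
  (0,1): δ = 127.99°  ·
  (0,2): δ = 18.96°  ✓
  (0,3): δ = 51.33°  ·
  (0,4): δ = 104.68°  ·
  (1,2): δ = 70.97°  ·
  (1,3): δ = 0.68°  ✓
  (1,4): δ = 52.67°  ·
  (2,3): δ = 109.70°  ·
  (2,4): δ = 56.35°  ·
  (3,4): δ = 126.65°  ·
antipodal pairs: 2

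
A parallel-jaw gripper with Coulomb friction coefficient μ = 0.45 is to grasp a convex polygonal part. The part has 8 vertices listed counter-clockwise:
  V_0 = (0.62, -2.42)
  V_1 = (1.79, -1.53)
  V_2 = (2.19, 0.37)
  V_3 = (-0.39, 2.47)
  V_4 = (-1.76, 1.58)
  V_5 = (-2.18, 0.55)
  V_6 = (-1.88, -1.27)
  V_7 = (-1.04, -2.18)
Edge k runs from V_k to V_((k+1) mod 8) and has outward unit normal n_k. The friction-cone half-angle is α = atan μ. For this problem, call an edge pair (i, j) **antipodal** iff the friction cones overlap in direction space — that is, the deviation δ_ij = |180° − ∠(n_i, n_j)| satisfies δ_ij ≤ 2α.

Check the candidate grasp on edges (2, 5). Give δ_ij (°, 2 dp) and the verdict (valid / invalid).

δ = 41.50°, valid

α = atan 0.45 = 24.23°;  2α = 48.46°
edge 2: e_2 = (-2.58, +2.10);  n_2 = (+0.6313, +0.7756)
edge 5: e_5 = (+0.30, -1.82);  n_5 = (-0.9867, -0.1626)
∠(n_2, n_5) = 138.50°
δ = |180° − 138.50°| = 41.50°
41.50° ≤ 2α = 48.46°  →  valid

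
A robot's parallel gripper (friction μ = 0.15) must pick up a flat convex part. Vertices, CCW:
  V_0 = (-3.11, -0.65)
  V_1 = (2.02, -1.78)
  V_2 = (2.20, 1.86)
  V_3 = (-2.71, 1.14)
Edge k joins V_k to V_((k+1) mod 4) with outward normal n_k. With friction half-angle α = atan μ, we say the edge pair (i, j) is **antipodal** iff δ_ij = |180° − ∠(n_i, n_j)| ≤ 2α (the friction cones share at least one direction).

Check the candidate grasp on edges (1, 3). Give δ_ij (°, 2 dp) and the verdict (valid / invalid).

δ = 9.77°, valid

α = atan 0.15 = 8.53°;  2α = 17.06°
edge 1: e_1 = (+0.18, +3.64);  n_1 = (+0.9988, -0.0494)
edge 3: e_3 = (-0.40, -1.79);  n_3 = (-0.9759, +0.2181)
∠(n_1, n_3) = 170.23°
δ = |180° − 170.23°| = 9.77°
9.77° ≤ 2α = 17.06°  →  valid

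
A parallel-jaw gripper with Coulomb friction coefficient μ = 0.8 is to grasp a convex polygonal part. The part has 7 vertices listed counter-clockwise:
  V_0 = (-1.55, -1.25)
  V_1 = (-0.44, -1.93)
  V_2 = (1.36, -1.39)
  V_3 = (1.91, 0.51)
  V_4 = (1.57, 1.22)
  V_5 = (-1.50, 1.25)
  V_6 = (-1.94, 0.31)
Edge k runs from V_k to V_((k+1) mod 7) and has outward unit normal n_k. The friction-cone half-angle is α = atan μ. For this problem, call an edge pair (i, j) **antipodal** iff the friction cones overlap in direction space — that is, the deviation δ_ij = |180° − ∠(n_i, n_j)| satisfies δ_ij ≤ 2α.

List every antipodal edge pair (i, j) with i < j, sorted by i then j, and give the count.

count = 11; pairs: (0,2), (0,3), (0,4), (1,4), (1,5), (2,4), (2,5), (2,6), (3,5), (3,6), (4,6)

α = atan 0.8 = 38.66°;  2α = 77.32°
n_0 = (-0.5224, -0.8527)
n_1 = (+0.2873, -0.9578)
n_2 = (+0.9606, -0.2781)
n_3 = (+0.9019, +0.4319)
n_4 = (+0.0098, +1.0000)
n_5 = (-0.9057, +0.4239)
n_6 = (-0.9701, -0.2425)
  (0,1): δ = 131.81°  ·
  (0,2): δ = 74.65°  ✓
  (0,3): δ = 32.92°  ✓
  (0,4): δ = 30.93°  ✓
  (0,5): δ = 96.41°  ·
  (0,6): δ = 135.53°  ·
  (1,2): δ = 122.84°  ·
  (1,3): δ = 81.11°  ·
  (1,4): δ = 17.26°  ✓
  (1,5): δ = 48.22°  ✓
  (1,6): δ = 87.34°  ·
  (2,3): δ = 138.27°  ·
  (2,4): δ = 74.42°  ✓
  (2,5): δ = 8.94°  ✓
  (2,6): δ = 30.18°  ✓
  (3,4): δ = 116.15°  ·
  (3,5): δ = 50.67°  ✓
  (3,6): δ = 11.55°  ✓
  (4,5): δ = 114.52°  ·
  (4,6): δ = 75.40°  ✓
  (5,6): δ = 140.88°  ·
antipodal pairs: 11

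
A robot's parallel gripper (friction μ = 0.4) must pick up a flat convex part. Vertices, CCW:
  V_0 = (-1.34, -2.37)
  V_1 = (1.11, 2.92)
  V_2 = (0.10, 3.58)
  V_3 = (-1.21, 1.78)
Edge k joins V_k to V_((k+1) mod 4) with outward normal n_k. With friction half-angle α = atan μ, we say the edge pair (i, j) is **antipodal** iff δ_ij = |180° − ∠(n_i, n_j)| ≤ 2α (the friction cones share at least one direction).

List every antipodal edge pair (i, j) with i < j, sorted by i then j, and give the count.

count = 2; pairs: (0,2), (0,3)

α = atan 0.4 = 21.80°;  2α = 43.60°
n_0 = (+0.9074, -0.4203)
n_1 = (+0.5470, +0.8371)
n_2 = (-0.8085, +0.5884)
n_3 = (-0.9995, +0.0313)
  (0,1): δ = 98.31°  ·
  (0,2): δ = 11.20°  ✓
  (0,3): δ = 23.06°  ✓
  (1,2): δ = 92.88°  ·
  (1,3): δ = 58.63°  ·
  (2,3): δ = 145.75°  ·
antipodal pairs: 2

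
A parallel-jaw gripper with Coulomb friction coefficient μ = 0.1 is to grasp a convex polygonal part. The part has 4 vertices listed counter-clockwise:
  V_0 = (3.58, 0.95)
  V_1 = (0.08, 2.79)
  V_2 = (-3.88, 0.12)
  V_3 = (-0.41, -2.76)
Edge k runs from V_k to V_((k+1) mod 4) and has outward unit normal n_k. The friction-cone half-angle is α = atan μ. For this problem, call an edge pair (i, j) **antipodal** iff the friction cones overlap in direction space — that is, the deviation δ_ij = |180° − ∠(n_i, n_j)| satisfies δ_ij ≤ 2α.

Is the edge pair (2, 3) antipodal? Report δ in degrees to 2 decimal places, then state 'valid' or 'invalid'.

δ = 97.39°, invalid

α = atan 0.1 = 5.71°;  2α = 11.42°
edge 2: e_2 = (+3.47, -2.88);  n_2 = (-0.6387, -0.7695)
edge 3: e_3 = (+3.99, +3.71);  n_3 = (+0.6809, -0.7323)
∠(n_2, n_3) = 82.61°
δ = |180° − 82.61°| = 97.39°
97.39° > 2α = 11.42°  →  invalid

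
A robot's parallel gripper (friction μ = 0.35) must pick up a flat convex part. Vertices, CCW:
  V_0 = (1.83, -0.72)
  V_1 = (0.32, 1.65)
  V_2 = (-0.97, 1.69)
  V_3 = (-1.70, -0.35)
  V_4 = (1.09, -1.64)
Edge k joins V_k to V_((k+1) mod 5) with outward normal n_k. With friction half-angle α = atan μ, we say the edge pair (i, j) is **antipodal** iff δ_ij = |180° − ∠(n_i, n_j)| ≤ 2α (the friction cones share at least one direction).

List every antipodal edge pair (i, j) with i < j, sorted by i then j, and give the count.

count = 3; pairs: (0,3), (1,3), (2,4)

α = atan 0.35 = 19.29°;  2α = 38.58°
n_0 = (+0.8434, +0.5373)
n_1 = (+0.0310, +0.9995)
n_2 = (-0.9415, +0.3369)
n_3 = (-0.4197, -0.9077)
n_4 = (+0.7792, -0.6268)
  (0,1): δ = 124.28°  ·
  (0,2): δ = 52.19°  ·
  (0,3): δ = 32.68°  ✓
  (0,4): δ = 108.69°  ·
  (1,2): δ = 107.91°  ·
  (1,3): δ = 23.04°  ✓
  (1,4): δ = 52.96°  ·
  (2,3): δ = 95.12°  ·
  (2,4): δ = 19.12°  ✓
  (3,4): δ = 104.00°  ·
antipodal pairs: 3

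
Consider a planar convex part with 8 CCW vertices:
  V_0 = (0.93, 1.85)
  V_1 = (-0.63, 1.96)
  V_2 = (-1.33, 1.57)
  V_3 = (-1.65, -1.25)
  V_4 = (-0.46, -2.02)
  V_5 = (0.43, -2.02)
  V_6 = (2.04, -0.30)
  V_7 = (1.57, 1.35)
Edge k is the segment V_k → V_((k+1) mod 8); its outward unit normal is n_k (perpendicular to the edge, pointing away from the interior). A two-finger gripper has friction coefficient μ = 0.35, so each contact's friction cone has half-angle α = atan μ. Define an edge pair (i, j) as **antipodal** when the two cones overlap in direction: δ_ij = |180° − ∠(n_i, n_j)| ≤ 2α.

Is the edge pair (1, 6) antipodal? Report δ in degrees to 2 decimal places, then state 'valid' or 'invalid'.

δ = 76.78°, invalid

α = atan 0.35 = 19.29°;  2α = 38.58°
edge 1: e_1 = (-0.70, -0.39);  n_1 = (-0.4867, +0.8736)
edge 6: e_6 = (-0.47, +1.65);  n_6 = (+0.9617, +0.2740)
∠(n_1, n_6) = 103.22°
δ = |180° − 103.22°| = 76.78°
76.78° > 2α = 38.58°  →  invalid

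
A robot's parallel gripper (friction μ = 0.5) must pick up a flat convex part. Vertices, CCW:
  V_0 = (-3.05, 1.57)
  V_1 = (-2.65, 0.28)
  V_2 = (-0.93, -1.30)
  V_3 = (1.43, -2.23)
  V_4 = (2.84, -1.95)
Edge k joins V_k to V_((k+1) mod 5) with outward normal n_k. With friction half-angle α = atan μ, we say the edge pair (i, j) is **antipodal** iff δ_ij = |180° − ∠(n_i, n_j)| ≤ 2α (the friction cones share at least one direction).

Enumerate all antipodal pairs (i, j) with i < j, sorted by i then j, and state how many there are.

count = 4; pairs: (0,4), (1,4), (2,4), (3,4)

α = atan 0.5 = 26.57°;  2α = 53.13°
n_0 = (-0.9551, -0.2962)
n_1 = (-0.6765, -0.7364)
n_2 = (-0.3666, -0.9304)
n_3 = (+0.1948, -0.9808)
n_4 = (+0.5130, +0.8584)
  (0,1): δ = 149.80°  ·
  (0,2): δ = 128.74°  ·
  (0,3): δ = 96.00°  ·
  (0,4): δ = 41.91°  ✓
  (1,2): δ = 158.94°  ·
  (1,3): δ = 126.20°  ·
  (1,4): δ = 11.71°  ✓
  (2,3): δ = 147.26°  ·
  (2,4): δ = 9.36°  ✓
  (3,4): δ = 42.10°  ✓
antipodal pairs: 4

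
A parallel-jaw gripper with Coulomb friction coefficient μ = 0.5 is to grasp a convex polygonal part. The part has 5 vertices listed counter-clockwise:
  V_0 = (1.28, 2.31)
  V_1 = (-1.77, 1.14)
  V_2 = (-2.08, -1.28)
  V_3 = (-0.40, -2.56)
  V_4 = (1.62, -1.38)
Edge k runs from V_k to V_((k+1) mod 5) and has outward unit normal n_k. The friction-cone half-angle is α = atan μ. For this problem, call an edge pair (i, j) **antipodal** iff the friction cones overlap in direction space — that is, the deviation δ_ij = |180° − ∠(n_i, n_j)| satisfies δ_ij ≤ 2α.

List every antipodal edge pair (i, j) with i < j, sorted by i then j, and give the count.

count = 4; pairs: (0,3), (1,3), (1,4), (2,4)

α = atan 0.5 = 26.57°;  2α = 53.13°
n_0 = (-0.3582, +0.9337)
n_1 = (-0.9919, +0.1271)
n_2 = (-0.6060, -0.7954)
n_3 = (+0.5044, -0.8635)
n_4 = (+0.9958, +0.0918)
  (0,1): δ = 118.29°  ·
  (0,2): δ = 58.29°  ·
  (0,3): δ = 9.30°  ✓
  (0,4): δ = 74.28°  ·
  (1,2): δ = 120.00°  ·
  (1,3): δ = 52.41°  ✓
  (1,4): δ = 12.56°  ✓
  (2,3): δ = 112.40°  ·
  (2,4): δ = 47.43°  ✓
  (3,4): δ = 115.03°  ·
antipodal pairs: 4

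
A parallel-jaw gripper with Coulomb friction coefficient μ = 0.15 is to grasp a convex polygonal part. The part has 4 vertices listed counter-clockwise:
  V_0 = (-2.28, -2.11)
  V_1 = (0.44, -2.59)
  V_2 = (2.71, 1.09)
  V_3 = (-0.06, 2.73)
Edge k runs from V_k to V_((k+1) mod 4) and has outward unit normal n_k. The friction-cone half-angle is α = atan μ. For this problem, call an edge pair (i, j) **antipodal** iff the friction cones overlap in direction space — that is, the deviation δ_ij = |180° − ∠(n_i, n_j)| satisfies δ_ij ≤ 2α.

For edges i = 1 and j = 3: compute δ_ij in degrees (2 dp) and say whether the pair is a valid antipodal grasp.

δ = 7.03°, valid

α = atan 0.15 = 8.53°;  2α = 17.06°
edge 1: e_1 = (+2.27, +3.68);  n_1 = (+0.8511, -0.5250)
edge 3: e_3 = (-2.22, -4.84);  n_3 = (-0.9089, +0.4169)
∠(n_1, n_3) = 172.97°
δ = |180° − 172.97°| = 7.03°
7.03° ≤ 2α = 17.06°  →  valid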